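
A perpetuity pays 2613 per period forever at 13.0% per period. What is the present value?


PV = PMT / i
= 2613 / 0.13
= 20100.0


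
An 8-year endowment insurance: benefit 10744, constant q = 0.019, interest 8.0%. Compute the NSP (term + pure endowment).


Term component = 1106.4452
Pure endowment = 8_p_x * v^8 * benefit = 0.857733 * 0.540269 * 10744 = 4978.8382
NSP = 6085.2834


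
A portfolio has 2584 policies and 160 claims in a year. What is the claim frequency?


frequency = claims / policies
= 160 / 2584
= 0.0619


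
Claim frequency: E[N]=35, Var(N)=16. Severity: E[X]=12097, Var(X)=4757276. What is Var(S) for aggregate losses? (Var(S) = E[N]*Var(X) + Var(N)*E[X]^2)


Var(S) = E[N]*Var(X) + Var(N)*E[X]^2
= 35*4757276 + 16*12097^2
= 166504660 + 2341398544
= 2.5079e+09


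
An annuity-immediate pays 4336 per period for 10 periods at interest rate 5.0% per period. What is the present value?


PV = PMT * (1 - (1+i)^(-n)) / i
= 4336 * (1 - (1+0.05)^(-10)) / 0.05
= 4336 * (1 - 0.613913) / 0.05
= 4336 * 7.721735
= 33481.4427


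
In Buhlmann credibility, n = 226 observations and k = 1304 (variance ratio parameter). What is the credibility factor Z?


Z = n / (n + k)
= 226 / (226 + 1304)
= 226 / 1530
= 0.1477


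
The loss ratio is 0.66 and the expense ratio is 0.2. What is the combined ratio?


Combined ratio = loss ratio + expense ratio
= 0.66 + 0.2
= 0.86


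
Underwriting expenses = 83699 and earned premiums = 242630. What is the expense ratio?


Expense ratio = expenses / premiums
= 83699 / 242630
= 0.345


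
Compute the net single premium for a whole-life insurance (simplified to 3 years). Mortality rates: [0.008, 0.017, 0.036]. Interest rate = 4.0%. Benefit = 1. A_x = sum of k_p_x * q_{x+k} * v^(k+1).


v = 0.961538
Year 0: k_p_x=1.0, q=0.008, term=0.007692
Year 1: k_p_x=0.992, q=0.017, term=0.015592
Year 2: k_p_x=0.975136, q=0.036, term=0.031208
A_x = 0.0545


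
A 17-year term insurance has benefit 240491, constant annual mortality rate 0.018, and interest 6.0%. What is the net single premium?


NSP = benefit * sum_{k=0}^{n-1} k_p_x * q * v^(k+1)
With constant q=0.018, v=0.943396
Sum = 0.167837
NSP = 240491 * 0.167837
= 40363.2755


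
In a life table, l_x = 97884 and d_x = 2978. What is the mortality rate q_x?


q_x = d_x / l_x
= 2978 / 97884
= 0.0304


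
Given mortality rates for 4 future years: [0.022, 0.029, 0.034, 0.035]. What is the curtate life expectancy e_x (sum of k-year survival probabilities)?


e_x = sum_{k=1}^{n} k_p_x
k_p_x values:
  1_p_x = 0.978
  2_p_x = 0.949638
  3_p_x = 0.91735
  4_p_x = 0.885243
e_x = 3.7302


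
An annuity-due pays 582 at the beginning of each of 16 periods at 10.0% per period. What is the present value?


PV_due = PMT * (1-(1+i)^(-n))/i * (1+i)
PV_immediate = 4553.3984
PV_due = 4553.3984 * 1.1
= 5008.7383


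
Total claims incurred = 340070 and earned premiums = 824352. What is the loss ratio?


Loss ratio = claims / premiums
= 340070 / 824352
= 0.4125


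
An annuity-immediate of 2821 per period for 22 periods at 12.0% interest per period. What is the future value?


FV = PMT * ((1+i)^n - 1) / i
= 2821 * ((1.12)^22 - 1) / 0.12
= 2821 * (12.10031 - 1) / 0.12
= 260949.7889


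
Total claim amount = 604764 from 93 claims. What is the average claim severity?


severity = total / number
= 604764 / 93
= 6502.8387


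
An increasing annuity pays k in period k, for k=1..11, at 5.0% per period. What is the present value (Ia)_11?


(Ia)_n = sum_{k=1}^{n} k * v^k, v = 1/(1+i)
v = 0.952381
Sum computed term by term:
(Ia)_11 = 45.8053


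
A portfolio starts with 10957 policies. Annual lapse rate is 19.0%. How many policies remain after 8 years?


remaining = initial * (1 - lapse)^years
= 10957 * (1 - 0.19)^8
= 10957 * 0.185302
= 2030.3542


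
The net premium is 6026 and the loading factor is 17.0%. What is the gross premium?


Gross = net * (1 + loading)
= 6026 * (1 + 0.17)
= 6026 * 1.17
= 7050.42


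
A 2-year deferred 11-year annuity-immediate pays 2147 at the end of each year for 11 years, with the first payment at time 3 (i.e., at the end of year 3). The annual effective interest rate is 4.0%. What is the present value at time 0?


PV at time 2 of the 11-year annuity-immediate:
a_n = 2147 * (1-(1+0.04)^(-11))/0.04 = 18808.7435
Discount back 2 years to time 0:
PV = 18808.7435 * (1+0.04)^(-2)
= 18808.7435 * 0.924556
= 17389.7407


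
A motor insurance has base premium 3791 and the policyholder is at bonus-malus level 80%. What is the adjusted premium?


adjusted = base * BM_level / 100
= 3791 * 80 / 100
= 3791 * 0.8
= 3032.8


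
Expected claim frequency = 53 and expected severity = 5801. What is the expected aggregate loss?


E[S] = E[N] * E[X]
= 53 * 5801
= 307453


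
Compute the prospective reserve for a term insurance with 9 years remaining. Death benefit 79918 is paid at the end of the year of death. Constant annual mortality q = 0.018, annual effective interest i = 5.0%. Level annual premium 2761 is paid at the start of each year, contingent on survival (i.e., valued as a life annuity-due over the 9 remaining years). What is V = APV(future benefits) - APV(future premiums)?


v = 1/(1+i) = 0.952381
APV(future benefits) per unit = sum_{k=0}^{8} k_p_x * q * v^(k+1) = 0.119808
APV(future benefits) = 79918 * 0.119808 = 9574.7823
Life annuity-due factor ä_{x:9} = sum_{k=0}^{8} k_p_x * v^k = 6.988776
APV(future premiums) = 2761 * 6.988776 = 19296.0095
V = 9574.7823 - 19296.0095
= -9721.2272


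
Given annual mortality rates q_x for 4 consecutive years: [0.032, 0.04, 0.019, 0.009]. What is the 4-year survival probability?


p_k = 1 - q_k for each year
Survival = product of (1 - q_k)
= 0.968 * 0.96 * 0.981 * 0.991
= 0.9034


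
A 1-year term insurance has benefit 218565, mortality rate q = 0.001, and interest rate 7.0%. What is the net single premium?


NSP = benefit * q * v
v = 1/(1+i) = 0.934579
NSP = 218565 * 0.001 * 0.934579
= 204.2664


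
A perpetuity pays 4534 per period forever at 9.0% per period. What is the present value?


PV = PMT / i
= 4534 / 0.09
= 50377.7778


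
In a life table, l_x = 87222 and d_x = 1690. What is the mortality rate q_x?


q_x = d_x / l_x
= 1690 / 87222
= 0.0194


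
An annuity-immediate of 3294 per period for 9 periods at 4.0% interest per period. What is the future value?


FV = PMT * ((1+i)^n - 1) / i
= 3294 * ((1.04)^9 - 1) / 0.04
= 3294 * (1.423312 - 1) / 0.04
= 34859.7278


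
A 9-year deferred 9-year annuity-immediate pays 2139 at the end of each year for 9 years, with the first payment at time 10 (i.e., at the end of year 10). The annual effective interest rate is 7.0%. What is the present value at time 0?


PV at time 9 of the 9-year annuity-immediate:
a_n = 2139 * (1-(1+0.07)^(-9))/0.07 = 13936.0818
Discount back 9 years to time 0:
PV = 13936.0818 * (1+0.07)^(-9)
= 13936.0818 * 0.543934
= 7580.3051


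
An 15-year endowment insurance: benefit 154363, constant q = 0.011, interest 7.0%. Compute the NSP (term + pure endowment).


Term component = 14526.5424
Pure endowment = 15_p_x * v^15 * benefit = 0.847119 * 0.362446 * 154363 = 47394.8245
NSP = 61921.3668


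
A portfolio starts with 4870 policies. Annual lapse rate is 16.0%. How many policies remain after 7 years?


remaining = initial * (1 - lapse)^years
= 4870 * (1 - 0.16)^7
= 4870 * 0.29509
= 1437.09


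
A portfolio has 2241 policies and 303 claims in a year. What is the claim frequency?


frequency = claims / policies
= 303 / 2241
= 0.1352


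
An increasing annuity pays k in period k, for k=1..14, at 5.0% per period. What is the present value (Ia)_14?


(Ia)_n = sum_{k=1}^{n} k * v^k, v = 1/(1+i)
v = 0.952381
Sum computed term by term:
(Ia)_14 = 66.4524


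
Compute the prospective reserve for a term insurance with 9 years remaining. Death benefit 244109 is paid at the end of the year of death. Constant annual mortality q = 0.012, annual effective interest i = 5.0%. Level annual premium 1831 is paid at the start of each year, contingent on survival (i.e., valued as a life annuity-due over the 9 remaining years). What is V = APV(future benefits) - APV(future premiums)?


v = 1/(1+i) = 0.952381
APV(future benefits) per unit = sum_{k=0}^{8} k_p_x * q * v^(k+1) = 0.081631
APV(future benefits) = 244109 * 0.081631 = 19926.8112
Life annuity-due factor ä_{x:9} = sum_{k=0}^{8} k_p_x * v^k = 7.142694
APV(future premiums) = 1831 * 7.142694 = 13078.2734
V = 19926.8112 - 13078.2734
= 6848.5378


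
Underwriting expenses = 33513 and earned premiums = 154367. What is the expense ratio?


Expense ratio = expenses / premiums
= 33513 / 154367
= 0.2171


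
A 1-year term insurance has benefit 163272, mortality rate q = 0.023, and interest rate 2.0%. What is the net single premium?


NSP = benefit * q * v
v = 1/(1+i) = 0.980392
NSP = 163272 * 0.023 * 0.980392
= 3681.6235


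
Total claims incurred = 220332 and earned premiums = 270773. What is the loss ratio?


Loss ratio = claims / premiums
= 220332 / 270773
= 0.8137


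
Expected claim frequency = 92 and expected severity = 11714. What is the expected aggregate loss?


E[S] = E[N] * E[X]
= 92 * 11714
= 1.0777e+06


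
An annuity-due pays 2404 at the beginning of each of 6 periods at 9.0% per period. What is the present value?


PV_due = PMT * (1-(1+i)^(-n))/i * (1+i)
PV_immediate = 10784.1483
PV_due = 10784.1483 * 1.09
= 11754.7216


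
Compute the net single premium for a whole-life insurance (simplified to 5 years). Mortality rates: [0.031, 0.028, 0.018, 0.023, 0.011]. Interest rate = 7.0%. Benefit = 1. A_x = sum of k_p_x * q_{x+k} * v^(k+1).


v = 0.934579
Year 0: k_p_x=1.0, q=0.031, term=0.028972
Year 1: k_p_x=0.969, q=0.028, term=0.023698
Year 2: k_p_x=0.941868, q=0.018, term=0.013839
Year 3: k_p_x=0.924914, q=0.023, term=0.016229
Year 4: k_p_x=0.903641, q=0.011, term=0.007087
A_x = 0.0898


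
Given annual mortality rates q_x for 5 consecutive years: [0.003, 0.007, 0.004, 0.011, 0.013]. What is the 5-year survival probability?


p_k = 1 - q_k for each year
Survival = product of (1 - q_k)
= 0.997 * 0.993 * 0.996 * 0.989 * 0.987
= 0.9625


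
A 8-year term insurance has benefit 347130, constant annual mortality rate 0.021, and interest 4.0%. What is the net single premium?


NSP = benefit * sum_{k=0}^{n-1} k_p_x * q * v^(k+1)
With constant q=0.021, v=0.961538
Sum = 0.131994
NSP = 347130 * 0.131994
= 45819.2218


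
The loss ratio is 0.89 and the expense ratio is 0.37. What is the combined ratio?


Combined ratio = loss ratio + expense ratio
= 0.89 + 0.37
= 1.26


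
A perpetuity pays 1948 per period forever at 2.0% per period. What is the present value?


PV = PMT / i
= 1948 / 0.02
= 97400.0


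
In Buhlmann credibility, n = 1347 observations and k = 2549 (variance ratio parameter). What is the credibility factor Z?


Z = n / (n + k)
= 1347 / (1347 + 2549)
= 1347 / 3896
= 0.3457


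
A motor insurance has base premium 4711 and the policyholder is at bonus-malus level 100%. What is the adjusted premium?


adjusted = base * BM_level / 100
= 4711 * 100 / 100
= 4711 * 1.0
= 4711.0


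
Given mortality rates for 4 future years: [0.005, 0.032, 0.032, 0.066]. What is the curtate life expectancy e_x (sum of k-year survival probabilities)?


e_x = sum_{k=1}^{n} k_p_x
k_p_x values:
  1_p_x = 0.995
  2_p_x = 0.96316
  3_p_x = 0.932339
  4_p_x = 0.870805
e_x = 3.7613


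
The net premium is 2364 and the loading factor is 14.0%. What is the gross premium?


Gross = net * (1 + loading)
= 2364 * (1 + 0.14)
= 2364 * 1.14
= 2694.96


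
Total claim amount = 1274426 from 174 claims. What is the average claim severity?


severity = total / number
= 1274426 / 174
= 7324.2874


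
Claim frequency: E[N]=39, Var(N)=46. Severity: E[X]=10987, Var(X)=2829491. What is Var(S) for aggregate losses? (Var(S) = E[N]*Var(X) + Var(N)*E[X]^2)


Var(S) = E[N]*Var(X) + Var(N)*E[X]^2
= 39*2829491 + 46*10987^2
= 110350149 + 5552851774
= 5.6632e+09


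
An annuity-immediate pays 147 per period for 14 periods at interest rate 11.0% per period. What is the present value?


PV = PMT * (1 - (1+i)^(-n)) / i
= 147 * (1 - (1+0.11)^(-14)) / 0.11
= 147 * (1 - 0.231995) / 0.11
= 147 * 6.981865
= 1026.3342


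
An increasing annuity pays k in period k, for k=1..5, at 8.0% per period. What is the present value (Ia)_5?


(Ia)_n = sum_{k=1}^{n} k * v^k, v = 1/(1+i)
v = 0.925926
Sum computed term by term:
(Ia)_5 = 11.3651


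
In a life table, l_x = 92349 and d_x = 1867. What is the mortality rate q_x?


q_x = d_x / l_x
= 1867 / 92349
= 0.0202


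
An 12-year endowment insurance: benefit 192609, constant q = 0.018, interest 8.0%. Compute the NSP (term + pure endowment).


Term component = 24079.8338
Pure endowment = 12_p_x * v^12 * benefit = 0.804151 * 0.397114 * 192609 = 61507.6825
NSP = 85587.5163


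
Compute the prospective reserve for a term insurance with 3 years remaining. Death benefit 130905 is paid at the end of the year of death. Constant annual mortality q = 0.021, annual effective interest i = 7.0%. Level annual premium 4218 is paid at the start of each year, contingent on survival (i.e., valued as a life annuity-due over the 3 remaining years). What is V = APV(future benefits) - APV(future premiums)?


v = 1/(1+i) = 0.934579
APV(future benefits) per unit = sum_{k=0}^{2} k_p_x * q * v^(k+1) = 0.054013
APV(future benefits) = 130905 * 0.054013 = 7070.5764
Life annuity-due factor ä_{x:3} = sum_{k=0}^{2} k_p_x * v^k = 2.752093
APV(future premiums) = 4218 * 2.752093 = 11608.3273
V = 7070.5764 - 11608.3273
= -4537.7509


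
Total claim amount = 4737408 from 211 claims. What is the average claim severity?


severity = total / number
= 4737408 / 211
= 22452.1706


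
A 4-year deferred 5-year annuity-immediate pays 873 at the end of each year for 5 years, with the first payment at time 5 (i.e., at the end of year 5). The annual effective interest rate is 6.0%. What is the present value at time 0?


PV at time 4 of the 5-year annuity-immediate:
a_n = 873 * (1-(1+0.06)^(-5))/0.06 = 3677.3936
Discount back 4 years to time 0:
PV = 3677.3936 * (1+0.06)^(-4)
= 3677.3936 * 0.792094
= 2912.8402


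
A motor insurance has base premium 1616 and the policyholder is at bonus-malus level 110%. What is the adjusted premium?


adjusted = base * BM_level / 100
= 1616 * 110 / 100
= 1616 * 1.1
= 1777.6


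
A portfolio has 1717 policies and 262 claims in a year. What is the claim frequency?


frequency = claims / policies
= 262 / 1717
= 0.1526


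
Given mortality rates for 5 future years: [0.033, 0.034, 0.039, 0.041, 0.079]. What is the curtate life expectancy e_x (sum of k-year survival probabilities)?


e_x = sum_{k=1}^{n} k_p_x
k_p_x values:
  1_p_x = 0.967
  2_p_x = 0.934122
  3_p_x = 0.897691
  4_p_x = 0.860886
  5_p_x = 0.792876
e_x = 4.4526


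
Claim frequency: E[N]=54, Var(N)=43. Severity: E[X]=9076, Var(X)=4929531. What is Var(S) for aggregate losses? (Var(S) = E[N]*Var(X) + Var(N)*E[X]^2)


Var(S) = E[N]*Var(X) + Var(N)*E[X]^2
= 54*4929531 + 43*9076^2
= 266194674 + 3542072368
= 3.8083e+09


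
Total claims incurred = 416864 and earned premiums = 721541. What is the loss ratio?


Loss ratio = claims / premiums
= 416864 / 721541
= 0.5777


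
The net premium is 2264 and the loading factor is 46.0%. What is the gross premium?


Gross = net * (1 + loading)
= 2264 * (1 + 0.46)
= 2264 * 1.46
= 3305.44


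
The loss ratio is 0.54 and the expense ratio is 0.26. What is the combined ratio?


Combined ratio = loss ratio + expense ratio
= 0.54 + 0.26
= 0.8


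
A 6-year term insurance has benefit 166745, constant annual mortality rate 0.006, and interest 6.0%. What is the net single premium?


NSP = benefit * sum_{k=0}^{n-1} k_p_x * q * v^(k+1)
With constant q=0.006, v=0.943396
Sum = 0.029095
NSP = 166745 * 0.029095
= 4851.3759


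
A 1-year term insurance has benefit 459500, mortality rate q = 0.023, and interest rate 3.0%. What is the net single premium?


NSP = benefit * q * v
v = 1/(1+i) = 0.970874
NSP = 459500 * 0.023 * 0.970874
= 10260.6796


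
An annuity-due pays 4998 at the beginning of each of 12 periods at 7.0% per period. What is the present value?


PV_due = PMT * (1-(1+i)^(-n))/i * (1+i)
PV_immediate = 39697.5461
PV_due = 39697.5461 * 1.07
= 42476.3743


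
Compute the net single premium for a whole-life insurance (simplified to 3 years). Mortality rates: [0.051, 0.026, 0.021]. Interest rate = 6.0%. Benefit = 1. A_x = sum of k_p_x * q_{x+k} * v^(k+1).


v = 0.943396
Year 0: k_p_x=1.0, q=0.051, term=0.048113
Year 1: k_p_x=0.949, q=0.026, term=0.02196
Year 2: k_p_x=0.924326, q=0.021, term=0.016298
A_x = 0.0864


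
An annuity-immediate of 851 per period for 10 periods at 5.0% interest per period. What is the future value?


FV = PMT * ((1+i)^n - 1) / i
= 851 * ((1.05)^10 - 1) / 0.05
= 851 * (1.628895 - 1) / 0.05
= 10703.7865


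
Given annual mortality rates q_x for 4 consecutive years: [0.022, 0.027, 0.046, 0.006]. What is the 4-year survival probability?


p_k = 1 - q_k for each year
Survival = product of (1 - q_k)
= 0.978 * 0.973 * 0.954 * 0.994
= 0.9024


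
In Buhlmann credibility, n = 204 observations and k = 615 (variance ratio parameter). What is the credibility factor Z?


Z = n / (n + k)
= 204 / (204 + 615)
= 204 / 819
= 0.2491


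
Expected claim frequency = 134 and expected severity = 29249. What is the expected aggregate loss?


E[S] = E[N] * E[X]
= 134 * 29249
= 3.9194e+06


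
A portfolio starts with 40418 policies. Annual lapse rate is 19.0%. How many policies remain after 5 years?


remaining = initial * (1 - lapse)^years
= 40418 * (1 - 0.19)^5
= 40418 * 0.348678
= 14092.8852


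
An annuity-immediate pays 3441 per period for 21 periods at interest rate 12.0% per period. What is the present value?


PV = PMT * (1 - (1+i)^(-n)) / i
= 3441 * (1 - (1+0.12)^(-21)) / 0.12
= 3441 * (1 - 0.09256) / 0.12
= 3441 * 7.562003
= 26020.8531


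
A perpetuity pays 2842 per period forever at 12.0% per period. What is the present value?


PV = PMT / i
= 2842 / 0.12
= 23683.3333


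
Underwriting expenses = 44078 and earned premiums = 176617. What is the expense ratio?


Expense ratio = expenses / premiums
= 44078 / 176617
= 0.2496


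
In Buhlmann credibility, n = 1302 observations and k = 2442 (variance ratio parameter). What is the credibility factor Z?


Z = n / (n + k)
= 1302 / (1302 + 2442)
= 1302 / 3744
= 0.3478


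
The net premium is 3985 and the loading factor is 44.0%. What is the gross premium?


Gross = net * (1 + loading)
= 3985 * (1 + 0.44)
= 3985 * 1.44
= 5738.4


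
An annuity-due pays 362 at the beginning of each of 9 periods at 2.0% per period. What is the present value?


PV_due = PMT * (1-(1+i)^(-n))/i * (1+i)
PV_immediate = 2954.7297
PV_due = 2954.7297 * 1.02
= 3013.8243


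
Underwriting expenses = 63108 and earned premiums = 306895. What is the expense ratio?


Expense ratio = expenses / premiums
= 63108 / 306895
= 0.2056


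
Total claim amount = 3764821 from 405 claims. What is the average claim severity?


severity = total / number
= 3764821 / 405
= 9295.8543


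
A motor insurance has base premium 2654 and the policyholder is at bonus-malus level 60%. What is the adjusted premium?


adjusted = base * BM_level / 100
= 2654 * 60 / 100
= 2654 * 0.6
= 1592.4


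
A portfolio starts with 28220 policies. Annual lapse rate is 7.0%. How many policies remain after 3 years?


remaining = initial * (1 - lapse)^years
= 28220 * (1 - 0.07)^3
= 28220 * 0.804357
= 22698.9545


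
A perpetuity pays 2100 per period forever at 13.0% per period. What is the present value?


PV = PMT / i
= 2100 / 0.13
= 16153.8462


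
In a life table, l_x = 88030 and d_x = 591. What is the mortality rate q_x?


q_x = d_x / l_x
= 591 / 88030
= 0.0067


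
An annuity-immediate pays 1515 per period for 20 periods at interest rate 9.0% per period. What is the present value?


PV = PMT * (1 - (1+i)^(-n)) / i
= 1515 * (1 - (1+0.09)^(-20)) / 0.09
= 1515 * (1 - 0.178431) / 0.09
= 1515 * 9.128546
= 13829.7467


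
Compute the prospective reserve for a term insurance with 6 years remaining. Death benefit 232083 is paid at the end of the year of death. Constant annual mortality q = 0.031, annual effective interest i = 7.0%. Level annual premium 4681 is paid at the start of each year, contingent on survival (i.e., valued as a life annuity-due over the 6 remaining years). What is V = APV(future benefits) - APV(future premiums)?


v = 1/(1+i) = 0.934579
APV(future benefits) per unit = sum_{k=0}^{5} k_p_x * q * v^(k+1) = 0.137622
APV(future benefits) = 232083 * 0.137622 = 31939.6308
Life annuity-due factor ä_{x:6} = sum_{k=0}^{5} k_p_x * v^k = 4.750164
APV(future premiums) = 4681 * 4.750164 = 22235.5198
V = 31939.6308 - 22235.5198
= 9704.111


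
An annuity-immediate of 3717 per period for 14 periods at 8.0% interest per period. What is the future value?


FV = PMT * ((1+i)^n - 1) / i
= 3717 * ((1.08)^14 - 1) / 0.08
= 3717 * (2.937194 - 1) / 0.08
= 90006.8588


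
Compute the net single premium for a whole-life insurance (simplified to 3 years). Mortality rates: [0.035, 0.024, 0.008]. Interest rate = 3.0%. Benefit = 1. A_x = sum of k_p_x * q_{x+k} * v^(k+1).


v = 0.970874
Year 0: k_p_x=1.0, q=0.035, term=0.033981
Year 1: k_p_x=0.965, q=0.024, term=0.021831
Year 2: k_p_x=0.94184, q=0.008, term=0.006895
A_x = 0.0627


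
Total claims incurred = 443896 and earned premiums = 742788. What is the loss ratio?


Loss ratio = claims / premiums
= 443896 / 742788
= 0.5976


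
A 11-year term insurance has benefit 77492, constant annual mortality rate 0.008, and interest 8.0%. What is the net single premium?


NSP = benefit * sum_{k=0}^{n-1} k_p_x * q * v^(k+1)
With constant q=0.008, v=0.925926
Sum = 0.055217
NSP = 77492 * 0.055217
= 4278.8604


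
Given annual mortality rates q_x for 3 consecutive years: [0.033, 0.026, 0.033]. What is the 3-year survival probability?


p_k = 1 - q_k for each year
Survival = product of (1 - q_k)
= 0.967 * 0.974 * 0.967
= 0.9108


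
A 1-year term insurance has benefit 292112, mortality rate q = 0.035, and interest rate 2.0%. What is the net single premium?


NSP = benefit * q * v
v = 1/(1+i) = 0.980392
NSP = 292112 * 0.035 * 0.980392
= 10023.451


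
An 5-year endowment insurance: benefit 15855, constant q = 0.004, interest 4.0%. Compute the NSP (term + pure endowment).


Term component = 280.1729
Pure endowment = 5_p_x * v^5 * benefit = 0.980159 * 0.821927 * 15855 = 12773.0979
NSP = 13053.2708


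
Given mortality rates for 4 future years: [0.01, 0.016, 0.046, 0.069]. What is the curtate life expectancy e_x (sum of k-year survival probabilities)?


e_x = sum_{k=1}^{n} k_p_x
k_p_x values:
  1_p_x = 0.99
  2_p_x = 0.97416
  3_p_x = 0.929349
  4_p_x = 0.865224
e_x = 3.7587


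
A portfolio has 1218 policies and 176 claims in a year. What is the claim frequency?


frequency = claims / policies
= 176 / 1218
= 0.1445


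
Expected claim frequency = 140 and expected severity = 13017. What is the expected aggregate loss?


E[S] = E[N] * E[X]
= 140 * 13017
= 1.8224e+06


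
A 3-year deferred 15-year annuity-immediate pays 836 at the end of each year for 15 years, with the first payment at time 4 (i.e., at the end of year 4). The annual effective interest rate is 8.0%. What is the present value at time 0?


PV at time 3 of the 15-year annuity-immediate:
a_n = 836 * (1-(1+0.08)^(-15))/0.08 = 7155.7242
Discount back 3 years to time 0:
PV = 7155.7242 * (1+0.08)^(-3)
= 7155.7242 * 0.793832
= 5680.4446


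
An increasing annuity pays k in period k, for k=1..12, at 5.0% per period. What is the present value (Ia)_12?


(Ia)_n = sum_{k=1}^{n} k * v^k, v = 1/(1+i)
v = 0.952381
Sum computed term by term:
(Ia)_12 = 52.4873


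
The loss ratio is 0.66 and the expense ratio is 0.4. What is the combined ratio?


Combined ratio = loss ratio + expense ratio
= 0.66 + 0.4
= 1.06


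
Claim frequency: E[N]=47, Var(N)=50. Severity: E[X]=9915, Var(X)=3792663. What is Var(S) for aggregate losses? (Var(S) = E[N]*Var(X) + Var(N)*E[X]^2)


Var(S) = E[N]*Var(X) + Var(N)*E[X]^2
= 47*3792663 + 50*9915^2
= 178255161 + 4915361250
= 5.0936e+09


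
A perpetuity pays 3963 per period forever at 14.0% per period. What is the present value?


PV = PMT / i
= 3963 / 0.14
= 28307.1429


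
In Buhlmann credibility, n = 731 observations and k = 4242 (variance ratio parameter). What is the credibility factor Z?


Z = n / (n + k)
= 731 / (731 + 4242)
= 731 / 4973
= 0.147


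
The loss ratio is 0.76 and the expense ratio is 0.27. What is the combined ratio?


Combined ratio = loss ratio + expense ratio
= 0.76 + 0.27
= 1.03


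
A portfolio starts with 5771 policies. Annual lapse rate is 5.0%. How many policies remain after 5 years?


remaining = initial * (1 - lapse)^years
= 5771 * (1 - 0.05)^5
= 5771 * 0.773781
= 4465.4898


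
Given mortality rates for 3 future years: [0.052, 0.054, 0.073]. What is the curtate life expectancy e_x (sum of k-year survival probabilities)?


e_x = sum_{k=1}^{n} k_p_x
k_p_x values:
  1_p_x = 0.948
  2_p_x = 0.896808
  3_p_x = 0.831341
e_x = 2.6761


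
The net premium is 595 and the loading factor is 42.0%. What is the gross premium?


Gross = net * (1 + loading)
= 595 * (1 + 0.42)
= 595 * 1.42
= 844.9


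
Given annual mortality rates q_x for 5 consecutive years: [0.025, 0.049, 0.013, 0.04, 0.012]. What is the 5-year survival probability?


p_k = 1 - q_k for each year
Survival = product of (1 - q_k)
= 0.975 * 0.951 * 0.987 * 0.96 * 0.988
= 0.868


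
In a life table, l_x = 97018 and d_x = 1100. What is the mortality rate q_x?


q_x = d_x / l_x
= 1100 / 97018
= 0.0113


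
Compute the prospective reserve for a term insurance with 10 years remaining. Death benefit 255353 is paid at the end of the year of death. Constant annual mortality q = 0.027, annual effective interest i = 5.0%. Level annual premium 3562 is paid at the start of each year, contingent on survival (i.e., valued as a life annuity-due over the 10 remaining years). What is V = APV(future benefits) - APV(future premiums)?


v = 1/(1+i) = 0.952381
APV(future benefits) per unit = sum_{k=0}^{9} k_p_x * q * v^(k+1) = 0.186927
APV(future benefits) = 255353 * 0.186927 = 47732.3241
Life annuity-due factor ä_{x:10} = sum_{k=0}^{9} k_p_x * v^k = 7.269376
APV(future premiums) = 3562 * 7.269376 = 25893.5184
V = 47732.3241 - 25893.5184
= 21838.8057


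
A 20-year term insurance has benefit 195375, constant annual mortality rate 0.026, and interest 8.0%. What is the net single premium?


NSP = benefit * sum_{k=0}^{n-1} k_p_x * q * v^(k+1)
With constant q=0.026, v=0.925926
Sum = 0.214211
NSP = 195375 * 0.214211
= 41851.4456


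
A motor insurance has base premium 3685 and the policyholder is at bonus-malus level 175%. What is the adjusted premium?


adjusted = base * BM_level / 100
= 3685 * 175 / 100
= 3685 * 1.75
= 6448.75


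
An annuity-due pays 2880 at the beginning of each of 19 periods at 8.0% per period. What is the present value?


PV_due = PMT * (1-(1+i)^(-n))/i * (1+i)
PV_immediate = 27658.3657
PV_due = 27658.3657 * 1.08
= 29871.035


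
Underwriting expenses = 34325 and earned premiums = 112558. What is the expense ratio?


Expense ratio = expenses / premiums
= 34325 / 112558
= 0.305


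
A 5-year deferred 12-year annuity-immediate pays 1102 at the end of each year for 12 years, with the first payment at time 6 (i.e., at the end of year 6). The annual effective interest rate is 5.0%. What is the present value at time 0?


PV at time 5 of the 12-year annuity-immediate:
a_n = 1102 * (1-(1+0.05)^(-12))/0.05 = 9767.3033
Discount back 5 years to time 0:
PV = 9767.3033 * (1+0.05)^(-5)
= 9767.3033 * 0.783526
= 7652.9377


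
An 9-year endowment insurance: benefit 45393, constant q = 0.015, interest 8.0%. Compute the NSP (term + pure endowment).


Term component = 4037.86
Pure endowment = 9_p_x * v^9 * benefit = 0.872823 * 0.500249 * 45393 = 19819.8864
NSP = 23857.7464


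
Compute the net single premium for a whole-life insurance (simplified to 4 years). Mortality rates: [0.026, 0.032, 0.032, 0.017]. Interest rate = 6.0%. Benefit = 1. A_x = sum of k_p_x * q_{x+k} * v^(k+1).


v = 0.943396
Year 0: k_p_x=1.0, q=0.026, term=0.024528
Year 1: k_p_x=0.974, q=0.032, term=0.027739
Year 2: k_p_x=0.942832, q=0.032, term=0.025332
Year 3: k_p_x=0.912661, q=0.017, term=0.01229
A_x = 0.0899


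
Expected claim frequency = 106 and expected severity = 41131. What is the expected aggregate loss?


E[S] = E[N] * E[X]
= 106 * 41131
= 4.3599e+06


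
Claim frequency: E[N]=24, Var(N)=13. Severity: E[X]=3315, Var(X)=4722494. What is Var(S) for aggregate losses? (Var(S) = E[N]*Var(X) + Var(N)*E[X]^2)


Var(S) = E[N]*Var(X) + Var(N)*E[X]^2
= 24*4722494 + 13*3315^2
= 113339856 + 142859925
= 2.5620e+08


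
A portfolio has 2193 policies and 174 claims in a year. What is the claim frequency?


frequency = claims / policies
= 174 / 2193
= 0.0793


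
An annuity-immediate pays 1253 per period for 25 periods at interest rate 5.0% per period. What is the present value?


PV = PMT * (1 - (1+i)^(-n)) / i
= 1253 * (1 - (1+0.05)^(-25)) / 0.05
= 1253 * (1 - 0.295303) / 0.05
= 1253 * 14.093945
= 17659.7125


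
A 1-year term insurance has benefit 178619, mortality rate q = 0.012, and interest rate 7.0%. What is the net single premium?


NSP = benefit * q * v
v = 1/(1+i) = 0.934579
NSP = 178619 * 0.012 * 0.934579
= 2003.2037


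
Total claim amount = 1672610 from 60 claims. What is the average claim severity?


severity = total / number
= 1672610 / 60
= 27876.8333


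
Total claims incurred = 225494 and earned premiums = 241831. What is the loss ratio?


Loss ratio = claims / premiums
= 225494 / 241831
= 0.9324


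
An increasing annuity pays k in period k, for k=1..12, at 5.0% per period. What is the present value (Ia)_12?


(Ia)_n = sum_{k=1}^{n} k * v^k, v = 1/(1+i)
v = 0.952381
Sum computed term by term:
(Ia)_12 = 52.4873


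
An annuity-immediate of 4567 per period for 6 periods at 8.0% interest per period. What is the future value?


FV = PMT * ((1+i)^n - 1) / i
= 4567 * ((1.08)^6 - 1) / 0.08
= 4567 * (1.586874 - 1) / 0.08
= 33503.1879


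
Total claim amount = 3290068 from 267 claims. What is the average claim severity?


severity = total / number
= 3290068 / 267
= 12322.3521


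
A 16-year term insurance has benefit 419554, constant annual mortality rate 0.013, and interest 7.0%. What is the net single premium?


NSP = benefit * sum_{k=0}^{n-1} k_p_x * q * v^(k+1)
With constant q=0.013, v=0.934579
Sum = 0.113594
NSP = 419554 * 0.113594
= 47658.7081


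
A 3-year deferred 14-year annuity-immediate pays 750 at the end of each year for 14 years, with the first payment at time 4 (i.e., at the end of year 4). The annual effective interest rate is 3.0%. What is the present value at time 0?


PV at time 3 of the 14-year annuity-immediate:
a_n = 750 * (1-(1+0.03)^(-14))/0.03 = 8472.0549
Discount back 3 years to time 0:
PV = 8472.0549 * (1+0.03)^(-3)
= 8472.0549 * 0.915142
= 7753.1303


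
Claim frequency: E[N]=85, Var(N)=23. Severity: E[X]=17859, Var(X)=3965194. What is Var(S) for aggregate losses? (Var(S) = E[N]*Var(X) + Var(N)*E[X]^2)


Var(S) = E[N]*Var(X) + Var(N)*E[X]^2
= 85*3965194 + 23*17859^2
= 337041490 + 7335709263
= 7.6728e+09


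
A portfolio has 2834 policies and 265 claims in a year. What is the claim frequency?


frequency = claims / policies
= 265 / 2834
= 0.0935


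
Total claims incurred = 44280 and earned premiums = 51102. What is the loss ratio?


Loss ratio = claims / premiums
= 44280 / 51102
= 0.8665


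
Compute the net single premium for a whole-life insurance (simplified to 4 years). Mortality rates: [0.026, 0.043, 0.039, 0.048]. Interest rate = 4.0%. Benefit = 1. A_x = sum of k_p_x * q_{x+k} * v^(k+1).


v = 0.961538
Year 0: k_p_x=1.0, q=0.026, term=0.025
Year 1: k_p_x=0.974, q=0.043, term=0.038722
Year 2: k_p_x=0.932118, q=0.039, term=0.032317
Year 3: k_p_x=0.895765, q=0.048, term=0.036754
A_x = 0.1328


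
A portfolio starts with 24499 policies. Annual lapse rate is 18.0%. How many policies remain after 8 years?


remaining = initial * (1 - lapse)^years
= 24499 * (1 - 0.18)^8
= 24499 * 0.204414
= 5007.9407


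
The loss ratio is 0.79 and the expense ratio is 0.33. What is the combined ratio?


Combined ratio = loss ratio + expense ratio
= 0.79 + 0.33
= 1.12


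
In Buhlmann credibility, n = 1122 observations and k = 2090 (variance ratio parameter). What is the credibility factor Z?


Z = n / (n + k)
= 1122 / (1122 + 2090)
= 1122 / 3212
= 0.3493


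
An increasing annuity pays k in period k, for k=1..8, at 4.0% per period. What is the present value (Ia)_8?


(Ia)_n = sum_{k=1}^{n} k * v^k, v = 1/(1+i)
v = 0.961538
Sum computed term by term:
(Ia)_8 = 28.9133


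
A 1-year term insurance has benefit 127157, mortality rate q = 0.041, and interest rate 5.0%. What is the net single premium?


NSP = benefit * q * v
v = 1/(1+i) = 0.952381
NSP = 127157 * 0.041 * 0.952381
= 4965.1781


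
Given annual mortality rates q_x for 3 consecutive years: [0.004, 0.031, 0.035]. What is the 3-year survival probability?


p_k = 1 - q_k for each year
Survival = product of (1 - q_k)
= 0.996 * 0.969 * 0.965
= 0.9313


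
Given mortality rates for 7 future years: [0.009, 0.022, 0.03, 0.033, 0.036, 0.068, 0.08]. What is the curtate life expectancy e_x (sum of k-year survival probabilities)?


e_x = sum_{k=1}^{n} k_p_x
k_p_x values:
  1_p_x = 0.991
  2_p_x = 0.969198
  3_p_x = 0.940122
  4_p_x = 0.909098
  5_p_x = 0.876371
  6_p_x = 0.816777
  7_p_x = 0.751435
e_x = 6.254


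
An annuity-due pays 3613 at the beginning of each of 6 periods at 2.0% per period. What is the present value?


PV_due = PMT * (1-(1+i)^(-n))/i * (1+i)
PV_immediate = 20237.9698
PV_due = 20237.9698 * 1.02
= 20642.7292


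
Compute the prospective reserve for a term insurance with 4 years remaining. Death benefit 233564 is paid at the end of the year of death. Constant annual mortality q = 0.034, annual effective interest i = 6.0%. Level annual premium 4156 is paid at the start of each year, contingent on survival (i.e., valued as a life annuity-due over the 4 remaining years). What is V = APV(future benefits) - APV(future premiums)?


v = 1/(1+i) = 0.943396
APV(future benefits) per unit = sum_{k=0}^{3} k_p_x * q * v^(k+1) = 0.112222
APV(future benefits) = 233564 * 0.112222 = 26210.999
Life annuity-due factor ä_{x:4} = sum_{k=0}^{3} k_p_x * v^k = 3.498683
APV(future premiums) = 4156 * 3.498683 = 14540.5273
V = 26210.999 - 14540.5273
= 11670.4717


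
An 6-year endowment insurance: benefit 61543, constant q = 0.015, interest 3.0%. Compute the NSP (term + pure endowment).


Term component = 4823.3037
Pure endowment = 6_p_x * v^6 * benefit = 0.913308 * 0.837484 * 61543 = 47073.0889
NSP = 51896.3926


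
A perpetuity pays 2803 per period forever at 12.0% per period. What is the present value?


PV = PMT / i
= 2803 / 0.12
= 23358.3333


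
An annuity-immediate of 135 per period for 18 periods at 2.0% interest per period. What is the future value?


FV = PMT * ((1+i)^n - 1) / i
= 135 * ((1.02)^18 - 1) / 0.02
= 135 * (1.428246 - 1) / 0.02
= 2890.6622


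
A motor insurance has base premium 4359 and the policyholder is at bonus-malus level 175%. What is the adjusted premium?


adjusted = base * BM_level / 100
= 4359 * 175 / 100
= 4359 * 1.75
= 7628.25


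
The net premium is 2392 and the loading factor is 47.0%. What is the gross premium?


Gross = net * (1 + loading)
= 2392 * (1 + 0.47)
= 2392 * 1.47
= 3516.24


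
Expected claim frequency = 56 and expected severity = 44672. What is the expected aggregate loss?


E[S] = E[N] * E[X]
= 56 * 44672
= 2.5016e+06


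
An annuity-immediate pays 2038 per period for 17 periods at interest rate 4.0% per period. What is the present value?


PV = PMT * (1 - (1+i)^(-n)) / i
= 2038 * (1 - (1+0.04)^(-17)) / 0.04
= 2038 * (1 - 0.513373) / 0.04
= 2038 * 12.165669
= 24793.6331


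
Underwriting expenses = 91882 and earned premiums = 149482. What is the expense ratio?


Expense ratio = expenses / premiums
= 91882 / 149482
= 0.6147


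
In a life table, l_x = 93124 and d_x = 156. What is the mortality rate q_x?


q_x = d_x / l_x
= 156 / 93124
= 0.0017


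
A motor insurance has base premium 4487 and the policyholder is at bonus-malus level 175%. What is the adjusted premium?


adjusted = base * BM_level / 100
= 4487 * 175 / 100
= 4487 * 1.75
= 7852.25


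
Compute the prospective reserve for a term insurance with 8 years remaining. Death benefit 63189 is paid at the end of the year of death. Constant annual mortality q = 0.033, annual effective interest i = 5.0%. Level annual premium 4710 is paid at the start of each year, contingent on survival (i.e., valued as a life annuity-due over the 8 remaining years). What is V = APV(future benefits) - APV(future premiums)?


v = 1/(1+i) = 0.952381
APV(future benefits) per unit = sum_{k=0}^{7} k_p_x * q * v^(k+1) = 0.191843
APV(future benefits) = 63189 * 0.191843 = 12122.3981
Life annuity-due factor ä_{x:8} = sum_{k=0}^{7} k_p_x * v^k = 6.104111
APV(future premiums) = 4710 * 6.104111 = 28750.3625
V = 12122.3981 - 28750.3625
= -16627.9644


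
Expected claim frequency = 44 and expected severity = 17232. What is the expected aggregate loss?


E[S] = E[N] * E[X]
= 44 * 17232
= 758208


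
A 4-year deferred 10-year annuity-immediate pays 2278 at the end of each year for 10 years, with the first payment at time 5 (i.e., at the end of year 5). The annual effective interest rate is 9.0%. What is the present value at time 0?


PV at time 4 of the 10-year annuity-immediate:
a_n = 2278 * (1-(1+0.09)^(-10))/0.09 = 14619.4242
Discount back 4 years to time 0:
PV = 14619.4242 * (1+0.09)^(-4)
= 14619.4242 * 0.708425
= 10356.7687


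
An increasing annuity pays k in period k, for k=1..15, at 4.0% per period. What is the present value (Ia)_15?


(Ia)_n = sum_{k=1}^{n} k * v^k, v = 1/(1+i)
v = 0.961538
Sum computed term by term:
(Ia)_15 = 80.8539


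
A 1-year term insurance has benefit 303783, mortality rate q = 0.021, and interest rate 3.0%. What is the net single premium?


NSP = benefit * q * v
v = 1/(1+i) = 0.970874
NSP = 303783 * 0.021 * 0.970874
= 6193.634


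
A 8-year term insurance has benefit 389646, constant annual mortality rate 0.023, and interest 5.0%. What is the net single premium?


NSP = benefit * sum_{k=0}^{n-1} k_p_x * q * v^(k+1)
With constant q=0.023, v=0.952381
Sum = 0.138038
NSP = 389646 * 0.138038
= 53786.1112


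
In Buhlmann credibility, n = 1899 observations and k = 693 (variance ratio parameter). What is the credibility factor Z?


Z = n / (n + k)
= 1899 / (1899 + 693)
= 1899 / 2592
= 0.7326


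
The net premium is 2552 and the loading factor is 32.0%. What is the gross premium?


Gross = net * (1 + loading)
= 2552 * (1 + 0.32)
= 2552 * 1.32
= 3368.64


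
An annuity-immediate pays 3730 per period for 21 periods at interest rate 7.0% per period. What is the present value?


PV = PMT * (1 - (1+i)^(-n)) / i
= 3730 * (1 - (1+0.07)^(-21)) / 0.07
= 3730 * (1 - 0.241513) / 0.07
= 3730 * 10.835527
= 40416.5169


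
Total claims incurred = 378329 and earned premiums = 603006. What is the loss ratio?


Loss ratio = claims / premiums
= 378329 / 603006
= 0.6274
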